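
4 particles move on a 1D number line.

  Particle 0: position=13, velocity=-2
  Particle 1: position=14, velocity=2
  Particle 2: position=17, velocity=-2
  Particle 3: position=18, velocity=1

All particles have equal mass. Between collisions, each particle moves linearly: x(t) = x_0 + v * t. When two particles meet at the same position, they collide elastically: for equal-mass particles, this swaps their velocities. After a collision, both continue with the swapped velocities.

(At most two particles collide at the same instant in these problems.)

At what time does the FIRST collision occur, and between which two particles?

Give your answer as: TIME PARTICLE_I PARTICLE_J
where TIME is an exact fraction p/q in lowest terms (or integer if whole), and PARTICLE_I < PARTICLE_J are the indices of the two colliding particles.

Pair (0,1): pos 13,14 vel -2,2 -> not approaching (rel speed -4 <= 0)
Pair (1,2): pos 14,17 vel 2,-2 -> gap=3, closing at 4/unit, collide at t=3/4
Pair (2,3): pos 17,18 vel -2,1 -> not approaching (rel speed -3 <= 0)
Earliest collision: t=3/4 between 1 and 2

Answer: 3/4 1 2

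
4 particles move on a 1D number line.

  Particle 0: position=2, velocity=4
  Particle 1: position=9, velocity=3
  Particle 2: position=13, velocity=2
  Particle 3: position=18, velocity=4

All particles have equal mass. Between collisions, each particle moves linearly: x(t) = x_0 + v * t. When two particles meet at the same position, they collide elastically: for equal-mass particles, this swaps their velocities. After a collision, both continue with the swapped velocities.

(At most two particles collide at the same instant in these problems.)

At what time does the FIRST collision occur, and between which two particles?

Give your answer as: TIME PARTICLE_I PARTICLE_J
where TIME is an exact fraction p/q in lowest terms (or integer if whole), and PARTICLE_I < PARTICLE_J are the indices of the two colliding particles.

Pair (0,1): pos 2,9 vel 4,3 -> gap=7, closing at 1/unit, collide at t=7
Pair (1,2): pos 9,13 vel 3,2 -> gap=4, closing at 1/unit, collide at t=4
Pair (2,3): pos 13,18 vel 2,4 -> not approaching (rel speed -2 <= 0)
Earliest collision: t=4 between 1 and 2

Answer: 4 1 2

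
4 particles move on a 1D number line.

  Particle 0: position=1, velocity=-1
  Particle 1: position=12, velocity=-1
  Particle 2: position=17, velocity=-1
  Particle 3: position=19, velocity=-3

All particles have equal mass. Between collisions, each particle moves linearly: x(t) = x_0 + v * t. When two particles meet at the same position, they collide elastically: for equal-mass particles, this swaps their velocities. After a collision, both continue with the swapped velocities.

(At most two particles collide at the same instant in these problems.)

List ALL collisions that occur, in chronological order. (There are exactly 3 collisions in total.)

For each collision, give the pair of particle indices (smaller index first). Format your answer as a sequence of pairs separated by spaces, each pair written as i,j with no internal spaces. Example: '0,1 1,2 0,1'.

Answer: 2,3 1,2 0,1

Derivation:
Collision at t=1: particles 2 and 3 swap velocities; positions: p0=0 p1=11 p2=16 p3=16; velocities now: v0=-1 v1=-1 v2=-3 v3=-1
Collision at t=7/2: particles 1 and 2 swap velocities; positions: p0=-5/2 p1=17/2 p2=17/2 p3=27/2; velocities now: v0=-1 v1=-3 v2=-1 v3=-1
Collision at t=9: particles 0 and 1 swap velocities; positions: p0=-8 p1=-8 p2=3 p3=8; velocities now: v0=-3 v1=-1 v2=-1 v3=-1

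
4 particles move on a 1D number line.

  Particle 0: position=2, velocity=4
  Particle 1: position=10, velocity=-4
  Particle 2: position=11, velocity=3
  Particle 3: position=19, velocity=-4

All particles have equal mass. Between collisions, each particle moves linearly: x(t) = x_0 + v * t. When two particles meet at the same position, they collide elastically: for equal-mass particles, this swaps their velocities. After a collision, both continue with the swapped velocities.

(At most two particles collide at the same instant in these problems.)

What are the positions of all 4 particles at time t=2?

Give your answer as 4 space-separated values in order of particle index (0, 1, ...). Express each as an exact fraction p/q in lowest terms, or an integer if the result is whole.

Collision at t=1: particles 0 and 1 swap velocities; positions: p0=6 p1=6 p2=14 p3=15; velocities now: v0=-4 v1=4 v2=3 v3=-4
Collision at t=8/7: particles 2 and 3 swap velocities; positions: p0=38/7 p1=46/7 p2=101/7 p3=101/7; velocities now: v0=-4 v1=4 v2=-4 v3=3
Advance to t=2 (no further collisions before then); velocities: v0=-4 v1=4 v2=-4 v3=3; positions = 2 10 11 17

Answer: 2 10 11 17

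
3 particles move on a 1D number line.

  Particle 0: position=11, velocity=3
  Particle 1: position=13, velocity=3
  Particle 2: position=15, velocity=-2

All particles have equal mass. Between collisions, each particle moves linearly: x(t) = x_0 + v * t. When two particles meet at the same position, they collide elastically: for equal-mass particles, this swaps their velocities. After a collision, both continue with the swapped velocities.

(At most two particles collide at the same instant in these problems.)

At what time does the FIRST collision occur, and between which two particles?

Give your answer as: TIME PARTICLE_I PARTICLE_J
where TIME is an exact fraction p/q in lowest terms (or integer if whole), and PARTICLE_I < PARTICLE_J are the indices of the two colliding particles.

Pair (0,1): pos 11,13 vel 3,3 -> not approaching (rel speed 0 <= 0)
Pair (1,2): pos 13,15 vel 3,-2 -> gap=2, closing at 5/unit, collide at t=2/5
Earliest collision: t=2/5 between 1 and 2

Answer: 2/5 1 2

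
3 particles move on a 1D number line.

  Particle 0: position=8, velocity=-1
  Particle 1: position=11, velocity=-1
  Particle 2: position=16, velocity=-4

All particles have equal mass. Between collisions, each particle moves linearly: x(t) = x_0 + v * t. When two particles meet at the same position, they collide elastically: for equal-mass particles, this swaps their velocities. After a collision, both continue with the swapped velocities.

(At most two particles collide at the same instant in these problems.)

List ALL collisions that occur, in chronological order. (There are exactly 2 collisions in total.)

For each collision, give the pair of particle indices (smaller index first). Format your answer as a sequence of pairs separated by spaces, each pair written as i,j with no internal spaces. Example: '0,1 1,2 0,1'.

Answer: 1,2 0,1

Derivation:
Collision at t=5/3: particles 1 and 2 swap velocities; positions: p0=19/3 p1=28/3 p2=28/3; velocities now: v0=-1 v1=-4 v2=-1
Collision at t=8/3: particles 0 and 1 swap velocities; positions: p0=16/3 p1=16/3 p2=25/3; velocities now: v0=-4 v1=-1 v2=-1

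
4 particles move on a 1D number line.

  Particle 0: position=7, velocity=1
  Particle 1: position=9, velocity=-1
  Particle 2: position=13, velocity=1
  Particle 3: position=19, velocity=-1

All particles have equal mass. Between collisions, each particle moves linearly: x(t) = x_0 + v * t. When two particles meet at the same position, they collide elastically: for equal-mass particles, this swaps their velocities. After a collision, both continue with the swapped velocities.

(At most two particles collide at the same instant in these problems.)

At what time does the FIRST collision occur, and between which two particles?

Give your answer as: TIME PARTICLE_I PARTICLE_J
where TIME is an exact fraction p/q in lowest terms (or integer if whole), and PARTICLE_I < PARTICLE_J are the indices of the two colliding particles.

Pair (0,1): pos 7,9 vel 1,-1 -> gap=2, closing at 2/unit, collide at t=1
Pair (1,2): pos 9,13 vel -1,1 -> not approaching (rel speed -2 <= 0)
Pair (2,3): pos 13,19 vel 1,-1 -> gap=6, closing at 2/unit, collide at t=3
Earliest collision: t=1 between 0 and 1

Answer: 1 0 1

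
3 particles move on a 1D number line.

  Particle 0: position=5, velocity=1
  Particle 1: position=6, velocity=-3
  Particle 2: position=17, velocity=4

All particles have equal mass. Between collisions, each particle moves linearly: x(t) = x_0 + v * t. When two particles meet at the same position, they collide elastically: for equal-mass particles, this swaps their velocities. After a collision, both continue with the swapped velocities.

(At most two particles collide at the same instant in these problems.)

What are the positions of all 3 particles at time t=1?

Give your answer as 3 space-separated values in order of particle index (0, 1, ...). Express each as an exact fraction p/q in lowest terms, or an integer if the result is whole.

Answer: 3 6 21

Derivation:
Collision at t=1/4: particles 0 and 1 swap velocities; positions: p0=21/4 p1=21/4 p2=18; velocities now: v0=-3 v1=1 v2=4
Advance to t=1 (no further collisions before then); velocities: v0=-3 v1=1 v2=4; positions = 3 6 21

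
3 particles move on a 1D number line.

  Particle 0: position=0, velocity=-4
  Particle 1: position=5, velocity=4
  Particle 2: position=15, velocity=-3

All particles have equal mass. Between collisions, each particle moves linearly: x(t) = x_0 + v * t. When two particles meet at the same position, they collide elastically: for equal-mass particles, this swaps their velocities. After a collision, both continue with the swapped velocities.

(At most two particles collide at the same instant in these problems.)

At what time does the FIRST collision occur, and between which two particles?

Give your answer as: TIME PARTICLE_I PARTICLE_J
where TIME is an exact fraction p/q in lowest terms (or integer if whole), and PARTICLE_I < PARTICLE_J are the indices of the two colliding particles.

Pair (0,1): pos 0,5 vel -4,4 -> not approaching (rel speed -8 <= 0)
Pair (1,2): pos 5,15 vel 4,-3 -> gap=10, closing at 7/unit, collide at t=10/7
Earliest collision: t=10/7 between 1 and 2

Answer: 10/7 1 2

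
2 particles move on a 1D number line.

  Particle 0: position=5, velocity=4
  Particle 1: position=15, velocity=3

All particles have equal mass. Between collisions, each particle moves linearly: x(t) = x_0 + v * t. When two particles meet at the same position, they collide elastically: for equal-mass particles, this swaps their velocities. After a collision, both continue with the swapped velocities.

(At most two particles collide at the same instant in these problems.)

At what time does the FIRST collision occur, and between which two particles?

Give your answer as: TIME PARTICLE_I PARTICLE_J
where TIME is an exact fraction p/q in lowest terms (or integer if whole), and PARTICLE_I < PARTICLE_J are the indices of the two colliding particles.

Answer: 10 0 1

Derivation:
Pair (0,1): pos 5,15 vel 4,3 -> gap=10, closing at 1/unit, collide at t=10
Earliest collision: t=10 between 0 and 1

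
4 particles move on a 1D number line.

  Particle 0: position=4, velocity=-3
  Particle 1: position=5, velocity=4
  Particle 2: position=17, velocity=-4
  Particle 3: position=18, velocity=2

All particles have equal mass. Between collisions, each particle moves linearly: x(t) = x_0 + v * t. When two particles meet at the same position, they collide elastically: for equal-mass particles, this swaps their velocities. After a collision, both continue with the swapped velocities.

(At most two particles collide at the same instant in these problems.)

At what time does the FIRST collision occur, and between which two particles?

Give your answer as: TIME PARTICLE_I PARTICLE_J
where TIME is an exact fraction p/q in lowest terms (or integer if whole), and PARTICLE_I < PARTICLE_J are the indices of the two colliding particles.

Answer: 3/2 1 2

Derivation:
Pair (0,1): pos 4,5 vel -3,4 -> not approaching (rel speed -7 <= 0)
Pair (1,2): pos 5,17 vel 4,-4 -> gap=12, closing at 8/unit, collide at t=3/2
Pair (2,3): pos 17,18 vel -4,2 -> not approaching (rel speed -6 <= 0)
Earliest collision: t=3/2 between 1 and 2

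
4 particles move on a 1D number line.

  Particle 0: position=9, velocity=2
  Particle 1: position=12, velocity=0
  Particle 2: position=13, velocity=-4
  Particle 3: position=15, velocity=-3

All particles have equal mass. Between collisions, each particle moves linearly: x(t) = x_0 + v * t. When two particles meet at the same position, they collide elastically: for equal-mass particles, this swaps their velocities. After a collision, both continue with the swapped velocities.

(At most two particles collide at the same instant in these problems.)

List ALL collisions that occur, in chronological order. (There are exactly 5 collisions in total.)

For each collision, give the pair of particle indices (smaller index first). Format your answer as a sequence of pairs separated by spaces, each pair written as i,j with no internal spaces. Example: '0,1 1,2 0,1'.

Collision at t=1/4: particles 1 and 2 swap velocities; positions: p0=19/2 p1=12 p2=12 p3=57/4; velocities now: v0=2 v1=-4 v2=0 v3=-3
Collision at t=2/3: particles 0 and 1 swap velocities; positions: p0=31/3 p1=31/3 p2=12 p3=13; velocities now: v0=-4 v1=2 v2=0 v3=-3
Collision at t=1: particles 2 and 3 swap velocities; positions: p0=9 p1=11 p2=12 p3=12; velocities now: v0=-4 v1=2 v2=-3 v3=0
Collision at t=6/5: particles 1 and 2 swap velocities; positions: p0=41/5 p1=57/5 p2=57/5 p3=12; velocities now: v0=-4 v1=-3 v2=2 v3=0
Collision at t=3/2: particles 2 and 3 swap velocities; positions: p0=7 p1=21/2 p2=12 p3=12; velocities now: v0=-4 v1=-3 v2=0 v3=2

Answer: 1,2 0,1 2,3 1,2 2,3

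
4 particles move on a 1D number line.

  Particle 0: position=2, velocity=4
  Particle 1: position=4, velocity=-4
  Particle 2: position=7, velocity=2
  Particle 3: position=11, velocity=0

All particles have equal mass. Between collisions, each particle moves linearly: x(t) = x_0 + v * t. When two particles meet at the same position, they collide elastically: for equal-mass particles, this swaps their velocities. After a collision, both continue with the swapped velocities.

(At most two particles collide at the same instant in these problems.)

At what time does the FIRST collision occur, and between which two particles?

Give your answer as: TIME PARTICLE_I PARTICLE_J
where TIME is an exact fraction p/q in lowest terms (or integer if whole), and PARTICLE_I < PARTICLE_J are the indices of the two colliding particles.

Pair (0,1): pos 2,4 vel 4,-4 -> gap=2, closing at 8/unit, collide at t=1/4
Pair (1,2): pos 4,7 vel -4,2 -> not approaching (rel speed -6 <= 0)
Pair (2,3): pos 7,11 vel 2,0 -> gap=4, closing at 2/unit, collide at t=2
Earliest collision: t=1/4 between 0 and 1

Answer: 1/4 0 1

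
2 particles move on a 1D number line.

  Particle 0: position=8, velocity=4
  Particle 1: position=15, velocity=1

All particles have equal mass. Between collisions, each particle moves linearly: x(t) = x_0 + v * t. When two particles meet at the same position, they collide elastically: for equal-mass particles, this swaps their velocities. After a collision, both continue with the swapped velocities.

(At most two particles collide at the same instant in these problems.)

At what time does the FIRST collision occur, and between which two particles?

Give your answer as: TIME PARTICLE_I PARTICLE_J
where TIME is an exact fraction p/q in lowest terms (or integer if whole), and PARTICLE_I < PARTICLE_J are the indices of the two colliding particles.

Pair (0,1): pos 8,15 vel 4,1 -> gap=7, closing at 3/unit, collide at t=7/3
Earliest collision: t=7/3 between 0 and 1

Answer: 7/3 0 1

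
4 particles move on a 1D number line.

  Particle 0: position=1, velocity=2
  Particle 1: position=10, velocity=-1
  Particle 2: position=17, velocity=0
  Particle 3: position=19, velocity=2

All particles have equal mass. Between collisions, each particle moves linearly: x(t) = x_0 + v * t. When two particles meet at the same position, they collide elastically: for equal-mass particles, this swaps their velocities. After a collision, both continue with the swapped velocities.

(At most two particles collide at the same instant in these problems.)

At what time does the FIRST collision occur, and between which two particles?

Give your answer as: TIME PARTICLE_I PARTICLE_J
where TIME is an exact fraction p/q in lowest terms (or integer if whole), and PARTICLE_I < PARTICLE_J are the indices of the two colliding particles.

Pair (0,1): pos 1,10 vel 2,-1 -> gap=9, closing at 3/unit, collide at t=3
Pair (1,2): pos 10,17 vel -1,0 -> not approaching (rel speed -1 <= 0)
Pair (2,3): pos 17,19 vel 0,2 -> not approaching (rel speed -2 <= 0)
Earliest collision: t=3 between 0 and 1

Answer: 3 0 1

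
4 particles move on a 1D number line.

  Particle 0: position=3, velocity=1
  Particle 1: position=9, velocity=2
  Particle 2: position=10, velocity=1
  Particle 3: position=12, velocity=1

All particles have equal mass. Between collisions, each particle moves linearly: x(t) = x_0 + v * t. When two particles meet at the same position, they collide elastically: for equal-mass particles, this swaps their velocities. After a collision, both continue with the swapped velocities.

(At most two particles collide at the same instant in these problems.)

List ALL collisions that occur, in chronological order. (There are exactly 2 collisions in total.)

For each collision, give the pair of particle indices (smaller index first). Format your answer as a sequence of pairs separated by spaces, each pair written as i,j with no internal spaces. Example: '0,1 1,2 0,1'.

Answer: 1,2 2,3

Derivation:
Collision at t=1: particles 1 and 2 swap velocities; positions: p0=4 p1=11 p2=11 p3=13; velocities now: v0=1 v1=1 v2=2 v3=1
Collision at t=3: particles 2 and 3 swap velocities; positions: p0=6 p1=13 p2=15 p3=15; velocities now: v0=1 v1=1 v2=1 v3=2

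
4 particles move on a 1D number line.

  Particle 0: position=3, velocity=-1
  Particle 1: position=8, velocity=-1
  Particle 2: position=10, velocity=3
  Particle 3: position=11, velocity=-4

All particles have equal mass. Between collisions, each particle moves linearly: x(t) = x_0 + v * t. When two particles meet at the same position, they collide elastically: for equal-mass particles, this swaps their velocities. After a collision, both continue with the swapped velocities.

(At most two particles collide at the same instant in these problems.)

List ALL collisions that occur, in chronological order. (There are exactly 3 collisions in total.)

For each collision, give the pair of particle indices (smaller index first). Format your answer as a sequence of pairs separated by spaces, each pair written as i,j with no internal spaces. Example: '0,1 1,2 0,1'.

Answer: 2,3 1,2 0,1

Derivation:
Collision at t=1/7: particles 2 and 3 swap velocities; positions: p0=20/7 p1=55/7 p2=73/7 p3=73/7; velocities now: v0=-1 v1=-1 v2=-4 v3=3
Collision at t=1: particles 1 and 2 swap velocities; positions: p0=2 p1=7 p2=7 p3=13; velocities now: v0=-1 v1=-4 v2=-1 v3=3
Collision at t=8/3: particles 0 and 1 swap velocities; positions: p0=1/3 p1=1/3 p2=16/3 p3=18; velocities now: v0=-4 v1=-1 v2=-1 v3=3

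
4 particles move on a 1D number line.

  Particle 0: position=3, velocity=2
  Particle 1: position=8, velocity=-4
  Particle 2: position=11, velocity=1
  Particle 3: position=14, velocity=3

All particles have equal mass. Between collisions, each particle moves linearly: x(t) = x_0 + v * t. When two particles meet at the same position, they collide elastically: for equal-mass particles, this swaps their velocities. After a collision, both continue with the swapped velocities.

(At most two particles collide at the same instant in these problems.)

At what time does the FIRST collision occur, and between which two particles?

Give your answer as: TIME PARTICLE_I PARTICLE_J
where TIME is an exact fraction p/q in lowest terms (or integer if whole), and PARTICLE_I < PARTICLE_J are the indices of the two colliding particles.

Pair (0,1): pos 3,8 vel 2,-4 -> gap=5, closing at 6/unit, collide at t=5/6
Pair (1,2): pos 8,11 vel -4,1 -> not approaching (rel speed -5 <= 0)
Pair (2,3): pos 11,14 vel 1,3 -> not approaching (rel speed -2 <= 0)
Earliest collision: t=5/6 between 0 and 1

Answer: 5/6 0 1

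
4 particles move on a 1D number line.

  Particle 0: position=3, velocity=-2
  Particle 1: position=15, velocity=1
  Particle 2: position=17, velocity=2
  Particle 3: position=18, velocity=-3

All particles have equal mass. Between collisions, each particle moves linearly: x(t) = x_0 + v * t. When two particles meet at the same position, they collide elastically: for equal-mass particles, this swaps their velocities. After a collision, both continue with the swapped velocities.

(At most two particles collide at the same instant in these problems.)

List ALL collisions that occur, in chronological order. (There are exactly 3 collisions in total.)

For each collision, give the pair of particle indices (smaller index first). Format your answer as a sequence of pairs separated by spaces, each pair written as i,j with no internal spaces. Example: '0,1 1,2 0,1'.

Answer: 2,3 1,2 0,1

Derivation:
Collision at t=1/5: particles 2 and 3 swap velocities; positions: p0=13/5 p1=76/5 p2=87/5 p3=87/5; velocities now: v0=-2 v1=1 v2=-3 v3=2
Collision at t=3/4: particles 1 and 2 swap velocities; positions: p0=3/2 p1=63/4 p2=63/4 p3=37/2; velocities now: v0=-2 v1=-3 v2=1 v3=2
Collision at t=15: particles 0 and 1 swap velocities; positions: p0=-27 p1=-27 p2=30 p3=47; velocities now: v0=-3 v1=-2 v2=1 v3=2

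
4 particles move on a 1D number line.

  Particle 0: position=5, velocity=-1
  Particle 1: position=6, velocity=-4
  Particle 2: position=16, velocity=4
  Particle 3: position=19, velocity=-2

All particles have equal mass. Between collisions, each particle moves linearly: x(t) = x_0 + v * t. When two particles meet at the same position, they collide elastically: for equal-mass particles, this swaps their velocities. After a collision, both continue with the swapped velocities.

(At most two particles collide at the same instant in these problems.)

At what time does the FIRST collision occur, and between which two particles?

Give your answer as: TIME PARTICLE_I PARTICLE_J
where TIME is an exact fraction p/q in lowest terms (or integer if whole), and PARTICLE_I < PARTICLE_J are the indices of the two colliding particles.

Pair (0,1): pos 5,6 vel -1,-4 -> gap=1, closing at 3/unit, collide at t=1/3
Pair (1,2): pos 6,16 vel -4,4 -> not approaching (rel speed -8 <= 0)
Pair (2,3): pos 16,19 vel 4,-2 -> gap=3, closing at 6/unit, collide at t=1/2
Earliest collision: t=1/3 between 0 and 1

Answer: 1/3 0 1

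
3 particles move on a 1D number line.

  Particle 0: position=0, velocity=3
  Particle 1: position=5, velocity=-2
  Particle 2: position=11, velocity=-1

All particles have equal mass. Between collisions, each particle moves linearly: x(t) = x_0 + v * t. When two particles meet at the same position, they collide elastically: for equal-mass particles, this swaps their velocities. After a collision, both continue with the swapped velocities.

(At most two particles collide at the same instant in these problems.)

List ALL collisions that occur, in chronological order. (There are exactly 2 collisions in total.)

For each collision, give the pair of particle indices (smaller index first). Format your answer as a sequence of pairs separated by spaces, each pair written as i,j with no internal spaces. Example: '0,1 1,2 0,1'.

Answer: 0,1 1,2

Derivation:
Collision at t=1: particles 0 and 1 swap velocities; positions: p0=3 p1=3 p2=10; velocities now: v0=-2 v1=3 v2=-1
Collision at t=11/4: particles 1 and 2 swap velocities; positions: p0=-1/2 p1=33/4 p2=33/4; velocities now: v0=-2 v1=-1 v2=3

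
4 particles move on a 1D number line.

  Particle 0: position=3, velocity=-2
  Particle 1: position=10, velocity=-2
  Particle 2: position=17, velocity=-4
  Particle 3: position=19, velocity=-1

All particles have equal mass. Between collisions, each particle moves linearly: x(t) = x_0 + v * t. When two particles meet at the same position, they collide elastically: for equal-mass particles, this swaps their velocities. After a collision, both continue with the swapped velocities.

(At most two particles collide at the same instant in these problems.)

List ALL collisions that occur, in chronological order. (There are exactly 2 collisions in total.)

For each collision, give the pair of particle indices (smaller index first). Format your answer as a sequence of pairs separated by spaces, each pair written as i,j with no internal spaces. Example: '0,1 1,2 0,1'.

Answer: 1,2 0,1

Derivation:
Collision at t=7/2: particles 1 and 2 swap velocities; positions: p0=-4 p1=3 p2=3 p3=31/2; velocities now: v0=-2 v1=-4 v2=-2 v3=-1
Collision at t=7: particles 0 and 1 swap velocities; positions: p0=-11 p1=-11 p2=-4 p3=12; velocities now: v0=-4 v1=-2 v2=-2 v3=-1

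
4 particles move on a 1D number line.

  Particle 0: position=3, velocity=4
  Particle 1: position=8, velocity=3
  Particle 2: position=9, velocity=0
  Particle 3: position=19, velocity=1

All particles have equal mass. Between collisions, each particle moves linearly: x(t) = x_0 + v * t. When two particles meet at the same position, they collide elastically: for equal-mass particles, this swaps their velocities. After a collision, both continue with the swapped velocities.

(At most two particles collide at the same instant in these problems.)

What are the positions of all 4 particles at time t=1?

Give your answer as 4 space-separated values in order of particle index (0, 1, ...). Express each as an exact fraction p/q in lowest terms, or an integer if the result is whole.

Collision at t=1/3: particles 1 and 2 swap velocities; positions: p0=13/3 p1=9 p2=9 p3=58/3; velocities now: v0=4 v1=0 v2=3 v3=1
Advance to t=1 (no further collisions before then); velocities: v0=4 v1=0 v2=3 v3=1; positions = 7 9 11 20

Answer: 7 9 11 20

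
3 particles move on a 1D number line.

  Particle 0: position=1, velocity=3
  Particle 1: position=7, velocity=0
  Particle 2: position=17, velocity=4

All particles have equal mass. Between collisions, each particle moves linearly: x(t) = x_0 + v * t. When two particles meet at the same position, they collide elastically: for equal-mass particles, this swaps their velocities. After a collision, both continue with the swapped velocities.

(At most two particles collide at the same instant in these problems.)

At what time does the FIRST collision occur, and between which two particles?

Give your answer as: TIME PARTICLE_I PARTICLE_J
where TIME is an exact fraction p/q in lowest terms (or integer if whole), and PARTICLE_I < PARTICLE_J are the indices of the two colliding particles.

Pair (0,1): pos 1,7 vel 3,0 -> gap=6, closing at 3/unit, collide at t=2
Pair (1,2): pos 7,17 vel 0,4 -> not approaching (rel speed -4 <= 0)
Earliest collision: t=2 between 0 and 1

Answer: 2 0 1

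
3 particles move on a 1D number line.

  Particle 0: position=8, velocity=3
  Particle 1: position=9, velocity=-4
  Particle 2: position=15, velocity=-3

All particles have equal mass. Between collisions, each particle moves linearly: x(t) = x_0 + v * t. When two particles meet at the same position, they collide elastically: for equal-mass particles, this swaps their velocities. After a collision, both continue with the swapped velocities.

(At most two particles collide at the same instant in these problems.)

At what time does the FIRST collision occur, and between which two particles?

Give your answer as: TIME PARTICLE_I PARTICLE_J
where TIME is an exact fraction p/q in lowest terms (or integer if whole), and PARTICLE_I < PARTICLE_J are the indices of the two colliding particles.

Pair (0,1): pos 8,9 vel 3,-4 -> gap=1, closing at 7/unit, collide at t=1/7
Pair (1,2): pos 9,15 vel -4,-3 -> not approaching (rel speed -1 <= 0)
Earliest collision: t=1/7 between 0 and 1

Answer: 1/7 0 1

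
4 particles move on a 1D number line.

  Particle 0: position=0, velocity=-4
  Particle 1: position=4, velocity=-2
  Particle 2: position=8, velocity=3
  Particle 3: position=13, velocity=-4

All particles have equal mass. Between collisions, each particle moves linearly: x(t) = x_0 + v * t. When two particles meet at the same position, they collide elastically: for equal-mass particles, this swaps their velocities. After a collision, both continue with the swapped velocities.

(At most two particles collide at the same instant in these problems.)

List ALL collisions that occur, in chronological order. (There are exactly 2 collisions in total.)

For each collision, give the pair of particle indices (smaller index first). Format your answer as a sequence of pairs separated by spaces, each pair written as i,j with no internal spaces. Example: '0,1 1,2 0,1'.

Answer: 2,3 1,2

Derivation:
Collision at t=5/7: particles 2 and 3 swap velocities; positions: p0=-20/7 p1=18/7 p2=71/7 p3=71/7; velocities now: v0=-4 v1=-2 v2=-4 v3=3
Collision at t=9/2: particles 1 and 2 swap velocities; positions: p0=-18 p1=-5 p2=-5 p3=43/2; velocities now: v0=-4 v1=-4 v2=-2 v3=3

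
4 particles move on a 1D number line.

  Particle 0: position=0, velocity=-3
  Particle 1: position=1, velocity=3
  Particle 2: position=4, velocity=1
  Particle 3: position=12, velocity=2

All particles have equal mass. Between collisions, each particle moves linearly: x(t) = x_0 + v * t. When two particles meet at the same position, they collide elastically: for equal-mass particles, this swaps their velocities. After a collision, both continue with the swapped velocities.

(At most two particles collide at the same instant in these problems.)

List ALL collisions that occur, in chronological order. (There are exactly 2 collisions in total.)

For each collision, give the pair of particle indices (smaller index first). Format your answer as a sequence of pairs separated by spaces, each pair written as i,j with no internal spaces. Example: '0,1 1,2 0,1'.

Collision at t=3/2: particles 1 and 2 swap velocities; positions: p0=-9/2 p1=11/2 p2=11/2 p3=15; velocities now: v0=-3 v1=1 v2=3 v3=2
Collision at t=11: particles 2 and 3 swap velocities; positions: p0=-33 p1=15 p2=34 p3=34; velocities now: v0=-3 v1=1 v2=2 v3=3

Answer: 1,2 2,3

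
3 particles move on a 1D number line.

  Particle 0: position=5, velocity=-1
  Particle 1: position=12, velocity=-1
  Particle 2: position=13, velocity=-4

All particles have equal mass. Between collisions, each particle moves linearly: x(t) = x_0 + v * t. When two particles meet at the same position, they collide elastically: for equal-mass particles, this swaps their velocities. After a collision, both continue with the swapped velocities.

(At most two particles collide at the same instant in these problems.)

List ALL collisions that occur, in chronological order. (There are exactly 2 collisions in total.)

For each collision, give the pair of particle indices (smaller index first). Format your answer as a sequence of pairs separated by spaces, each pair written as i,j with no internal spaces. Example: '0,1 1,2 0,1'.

Answer: 1,2 0,1

Derivation:
Collision at t=1/3: particles 1 and 2 swap velocities; positions: p0=14/3 p1=35/3 p2=35/3; velocities now: v0=-1 v1=-4 v2=-1
Collision at t=8/3: particles 0 and 1 swap velocities; positions: p0=7/3 p1=7/3 p2=28/3; velocities now: v0=-4 v1=-1 v2=-1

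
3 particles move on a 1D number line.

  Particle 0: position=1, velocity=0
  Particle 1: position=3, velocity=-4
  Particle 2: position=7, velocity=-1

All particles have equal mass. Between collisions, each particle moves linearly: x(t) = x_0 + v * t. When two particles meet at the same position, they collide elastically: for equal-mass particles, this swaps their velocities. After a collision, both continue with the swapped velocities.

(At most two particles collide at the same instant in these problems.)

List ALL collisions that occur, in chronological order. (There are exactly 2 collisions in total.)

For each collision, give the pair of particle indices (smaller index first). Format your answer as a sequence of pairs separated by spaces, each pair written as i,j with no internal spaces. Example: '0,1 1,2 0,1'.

Answer: 0,1 1,2

Derivation:
Collision at t=1/2: particles 0 and 1 swap velocities; positions: p0=1 p1=1 p2=13/2; velocities now: v0=-4 v1=0 v2=-1
Collision at t=6: particles 1 and 2 swap velocities; positions: p0=-21 p1=1 p2=1; velocities now: v0=-4 v1=-1 v2=0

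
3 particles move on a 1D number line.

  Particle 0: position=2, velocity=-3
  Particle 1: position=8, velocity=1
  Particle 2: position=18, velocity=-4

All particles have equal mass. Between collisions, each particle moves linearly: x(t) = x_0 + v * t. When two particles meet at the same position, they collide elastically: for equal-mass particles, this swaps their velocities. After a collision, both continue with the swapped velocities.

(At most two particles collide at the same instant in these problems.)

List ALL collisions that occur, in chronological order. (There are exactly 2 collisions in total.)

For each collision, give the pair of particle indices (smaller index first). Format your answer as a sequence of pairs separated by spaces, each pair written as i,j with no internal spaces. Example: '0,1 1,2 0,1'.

Collision at t=2: particles 1 and 2 swap velocities; positions: p0=-4 p1=10 p2=10; velocities now: v0=-3 v1=-4 v2=1
Collision at t=16: particles 0 and 1 swap velocities; positions: p0=-46 p1=-46 p2=24; velocities now: v0=-4 v1=-3 v2=1

Answer: 1,2 0,1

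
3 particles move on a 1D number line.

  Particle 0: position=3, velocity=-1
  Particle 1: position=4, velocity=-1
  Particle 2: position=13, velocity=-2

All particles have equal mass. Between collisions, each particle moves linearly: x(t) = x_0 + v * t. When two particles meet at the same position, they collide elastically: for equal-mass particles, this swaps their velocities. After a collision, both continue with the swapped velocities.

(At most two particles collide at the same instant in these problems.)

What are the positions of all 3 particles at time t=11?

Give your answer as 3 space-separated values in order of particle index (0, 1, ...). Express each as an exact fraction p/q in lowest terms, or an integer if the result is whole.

Collision at t=9: particles 1 and 2 swap velocities; positions: p0=-6 p1=-5 p2=-5; velocities now: v0=-1 v1=-2 v2=-1
Collision at t=10: particles 0 and 1 swap velocities; positions: p0=-7 p1=-7 p2=-6; velocities now: v0=-2 v1=-1 v2=-1
Advance to t=11 (no further collisions before then); velocities: v0=-2 v1=-1 v2=-1; positions = -9 -8 -7

Answer: -9 -8 -7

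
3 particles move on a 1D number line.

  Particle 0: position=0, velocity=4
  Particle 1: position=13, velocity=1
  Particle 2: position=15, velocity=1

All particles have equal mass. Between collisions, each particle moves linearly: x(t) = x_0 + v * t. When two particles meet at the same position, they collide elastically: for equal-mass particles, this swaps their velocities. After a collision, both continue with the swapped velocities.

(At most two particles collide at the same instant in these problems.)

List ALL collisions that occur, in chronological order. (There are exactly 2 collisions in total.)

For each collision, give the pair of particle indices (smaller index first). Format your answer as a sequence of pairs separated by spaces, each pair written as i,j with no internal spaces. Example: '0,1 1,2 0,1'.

Answer: 0,1 1,2

Derivation:
Collision at t=13/3: particles 0 and 1 swap velocities; positions: p0=52/3 p1=52/3 p2=58/3; velocities now: v0=1 v1=4 v2=1
Collision at t=5: particles 1 and 2 swap velocities; positions: p0=18 p1=20 p2=20; velocities now: v0=1 v1=1 v2=4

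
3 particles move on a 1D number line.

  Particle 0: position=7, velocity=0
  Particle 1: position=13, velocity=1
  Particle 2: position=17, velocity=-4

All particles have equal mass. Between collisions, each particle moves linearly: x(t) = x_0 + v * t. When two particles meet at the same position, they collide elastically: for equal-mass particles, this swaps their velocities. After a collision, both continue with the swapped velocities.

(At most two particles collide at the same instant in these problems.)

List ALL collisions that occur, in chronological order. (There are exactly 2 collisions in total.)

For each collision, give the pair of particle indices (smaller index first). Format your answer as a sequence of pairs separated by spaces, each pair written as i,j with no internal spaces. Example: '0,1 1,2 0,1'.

Answer: 1,2 0,1

Derivation:
Collision at t=4/5: particles 1 and 2 swap velocities; positions: p0=7 p1=69/5 p2=69/5; velocities now: v0=0 v1=-4 v2=1
Collision at t=5/2: particles 0 and 1 swap velocities; positions: p0=7 p1=7 p2=31/2; velocities now: v0=-4 v1=0 v2=1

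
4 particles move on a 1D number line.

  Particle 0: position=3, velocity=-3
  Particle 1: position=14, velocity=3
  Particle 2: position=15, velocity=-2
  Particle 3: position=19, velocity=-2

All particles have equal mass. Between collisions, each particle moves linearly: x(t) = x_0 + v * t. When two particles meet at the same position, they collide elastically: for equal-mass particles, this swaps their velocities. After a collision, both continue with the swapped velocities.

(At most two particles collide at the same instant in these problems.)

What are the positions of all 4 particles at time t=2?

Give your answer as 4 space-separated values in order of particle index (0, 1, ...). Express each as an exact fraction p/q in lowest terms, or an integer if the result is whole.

Collision at t=1/5: particles 1 and 2 swap velocities; positions: p0=12/5 p1=73/5 p2=73/5 p3=93/5; velocities now: v0=-3 v1=-2 v2=3 v3=-2
Collision at t=1: particles 2 and 3 swap velocities; positions: p0=0 p1=13 p2=17 p3=17; velocities now: v0=-3 v1=-2 v2=-2 v3=3
Advance to t=2 (no further collisions before then); velocities: v0=-3 v1=-2 v2=-2 v3=3; positions = -3 11 15 20

Answer: -3 11 15 20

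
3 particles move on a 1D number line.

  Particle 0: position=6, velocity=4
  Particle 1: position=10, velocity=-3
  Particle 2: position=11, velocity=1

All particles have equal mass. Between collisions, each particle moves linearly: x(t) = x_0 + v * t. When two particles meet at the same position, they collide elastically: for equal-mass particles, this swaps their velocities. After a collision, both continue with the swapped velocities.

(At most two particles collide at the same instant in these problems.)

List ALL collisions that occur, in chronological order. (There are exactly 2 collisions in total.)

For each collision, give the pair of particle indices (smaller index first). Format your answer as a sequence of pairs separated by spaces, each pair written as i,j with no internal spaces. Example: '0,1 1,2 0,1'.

Answer: 0,1 1,2

Derivation:
Collision at t=4/7: particles 0 and 1 swap velocities; positions: p0=58/7 p1=58/7 p2=81/7; velocities now: v0=-3 v1=4 v2=1
Collision at t=5/3: particles 1 and 2 swap velocities; positions: p0=5 p1=38/3 p2=38/3; velocities now: v0=-3 v1=1 v2=4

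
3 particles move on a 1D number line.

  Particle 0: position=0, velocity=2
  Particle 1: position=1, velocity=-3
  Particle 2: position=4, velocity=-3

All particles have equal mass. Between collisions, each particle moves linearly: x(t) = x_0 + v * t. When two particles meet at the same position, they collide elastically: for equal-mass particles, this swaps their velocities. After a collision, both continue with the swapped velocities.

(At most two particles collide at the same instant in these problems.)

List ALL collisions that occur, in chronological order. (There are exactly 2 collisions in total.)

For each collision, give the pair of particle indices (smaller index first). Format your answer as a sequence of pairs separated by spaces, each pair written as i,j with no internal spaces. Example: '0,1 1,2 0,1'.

Collision at t=1/5: particles 0 and 1 swap velocities; positions: p0=2/5 p1=2/5 p2=17/5; velocities now: v0=-3 v1=2 v2=-3
Collision at t=4/5: particles 1 and 2 swap velocities; positions: p0=-7/5 p1=8/5 p2=8/5; velocities now: v0=-3 v1=-3 v2=2

Answer: 0,1 1,2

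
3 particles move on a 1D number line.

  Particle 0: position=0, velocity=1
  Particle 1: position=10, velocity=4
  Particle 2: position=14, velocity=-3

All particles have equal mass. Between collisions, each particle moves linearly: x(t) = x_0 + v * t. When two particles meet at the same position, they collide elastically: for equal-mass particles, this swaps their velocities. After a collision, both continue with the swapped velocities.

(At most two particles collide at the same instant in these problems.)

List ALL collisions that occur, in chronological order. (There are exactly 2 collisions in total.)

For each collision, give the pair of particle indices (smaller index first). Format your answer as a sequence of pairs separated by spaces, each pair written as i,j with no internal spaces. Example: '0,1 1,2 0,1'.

Collision at t=4/7: particles 1 and 2 swap velocities; positions: p0=4/7 p1=86/7 p2=86/7; velocities now: v0=1 v1=-3 v2=4
Collision at t=7/2: particles 0 and 1 swap velocities; positions: p0=7/2 p1=7/2 p2=24; velocities now: v0=-3 v1=1 v2=4

Answer: 1,2 0,1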